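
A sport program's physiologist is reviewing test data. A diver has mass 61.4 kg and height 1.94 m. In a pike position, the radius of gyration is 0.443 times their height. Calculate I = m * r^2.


r = 0.443 * 1.94 = 0.85942 m
I = m * r^2 = 61.4 * 0.738603 = 45.35 kg*m^2

45.35 kg*m^2


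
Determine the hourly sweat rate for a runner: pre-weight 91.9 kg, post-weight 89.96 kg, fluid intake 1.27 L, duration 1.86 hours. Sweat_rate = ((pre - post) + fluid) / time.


Mass lost = 91.9 - 89.96 = 1.94 kg
Add fluid consumed: 1.94 + 1.27 = 3.21 L total sweat
Sweat rate = 3.21 / 1.86 = 1.726 L/h

1.726 L/h


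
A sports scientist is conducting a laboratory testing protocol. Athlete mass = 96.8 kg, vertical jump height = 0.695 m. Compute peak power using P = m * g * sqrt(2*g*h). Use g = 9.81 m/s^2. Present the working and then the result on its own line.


sqrt(2 * 9.81 * 0.695) = sqrt(13.6359) = 3.692682 m/s
P = 96.8 * 9.81 * 3.692682
= 3506.6 W

3506.6 W


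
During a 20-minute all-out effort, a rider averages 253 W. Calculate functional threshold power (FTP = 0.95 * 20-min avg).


FTP = 0.95 * 253
= 240.35 W

240.35 W


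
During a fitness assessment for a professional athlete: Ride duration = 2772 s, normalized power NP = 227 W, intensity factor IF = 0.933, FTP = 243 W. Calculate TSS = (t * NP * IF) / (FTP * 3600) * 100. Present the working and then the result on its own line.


Numerator = 2772 * 227 * 0.933 = 587084.652
Denominator = 243 * 3600 = 874800
TSS = 587084.652 / 874800 * 100
= 67.11

67.11 TSS


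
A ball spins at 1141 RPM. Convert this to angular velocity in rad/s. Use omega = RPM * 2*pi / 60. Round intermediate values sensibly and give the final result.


omega = 1141 * 2 * pi / 60
= 1141 * 6.28318531 / 60
= 7169.114 / 60
= 119.485 rad/s

119.485 rad/s


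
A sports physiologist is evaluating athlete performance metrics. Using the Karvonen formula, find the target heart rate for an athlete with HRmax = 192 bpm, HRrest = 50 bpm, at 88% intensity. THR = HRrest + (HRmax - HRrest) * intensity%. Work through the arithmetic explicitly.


HRR = 192 - 50 = 142
THR = 50 + 142 * 0.88
= 50 + 124.96
= 174.96 bpm

174.96 bpm


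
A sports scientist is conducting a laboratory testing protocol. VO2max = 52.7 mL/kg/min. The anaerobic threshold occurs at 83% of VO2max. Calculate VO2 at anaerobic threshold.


AT fraction = 83 / 100 = 0.83
AT VO2 = 52.7 * 0.83
= 43.74 mL/kg/min

43.74 mL/kg/min


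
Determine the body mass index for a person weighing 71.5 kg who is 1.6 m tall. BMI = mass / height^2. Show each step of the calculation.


BMI = mass / height^2
= 71.5 / 1.6^2
= 71.5 / 2.56
= 27.93 kg/m^2

27.93 kg/m^2


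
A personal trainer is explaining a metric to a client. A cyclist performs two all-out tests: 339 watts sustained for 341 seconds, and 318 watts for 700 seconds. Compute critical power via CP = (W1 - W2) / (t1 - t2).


W1 = P1 * t1 = 339 * 341 = 115599 J
W2 = P2 * t2 = 318 * 700 = 222600 J
CP = (115599 - 222600) / (341 - 700)
= 298.05 W

298.05 W


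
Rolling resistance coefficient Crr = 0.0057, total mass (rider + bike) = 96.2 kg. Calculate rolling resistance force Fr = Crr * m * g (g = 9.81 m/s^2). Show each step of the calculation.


Fr = Crr * m * g
= 0.0057 * 96.2 * 9.81
= 5.379 N

5.379 N


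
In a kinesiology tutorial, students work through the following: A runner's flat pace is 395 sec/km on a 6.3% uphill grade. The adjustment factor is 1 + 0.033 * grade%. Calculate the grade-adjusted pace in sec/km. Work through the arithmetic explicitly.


Factor = 1 + 0.033 * 6.3 = 1.2079
Adjusted pace = 395 * 1.2079
= 477.12 sec/km

477.12 s/km


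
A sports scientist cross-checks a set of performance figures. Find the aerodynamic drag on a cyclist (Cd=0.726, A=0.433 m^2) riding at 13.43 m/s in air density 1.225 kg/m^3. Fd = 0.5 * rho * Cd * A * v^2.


Fd = 0.5 * 1.225 * 0.726 * 0.433 * 13.43^2
= 0.5 * 1.225 * 0.726 * 0.433 * 180.3649
= 34.728 N

34.728 N


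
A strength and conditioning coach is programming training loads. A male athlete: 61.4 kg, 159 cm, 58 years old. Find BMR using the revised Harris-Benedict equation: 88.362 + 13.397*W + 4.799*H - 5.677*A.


Intercept = 88.362
Weight contribution = 13.397 * 61.4 = 822.5758
Height contribution = 4.799 * 159 = 763.041
Age contribution = 5.677 * 58 = 329.266
BMR = 88.362 + 822.5758 + 763.041 - 329.266
= 1344.71 kcal/day

1344.71 kcal/day


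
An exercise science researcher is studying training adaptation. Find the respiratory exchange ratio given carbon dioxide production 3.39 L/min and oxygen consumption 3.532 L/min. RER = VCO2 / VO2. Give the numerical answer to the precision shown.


VCO2 = 3.39 L/min
VO2 = 3.532 L/min
RER = 3.39 / 3.532 = 0.9598

0.9598


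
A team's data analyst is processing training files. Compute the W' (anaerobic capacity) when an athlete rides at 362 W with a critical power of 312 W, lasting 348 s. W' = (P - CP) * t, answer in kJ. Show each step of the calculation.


Above-CP power = 50 W
Duration = 348 s
W' = 50 * 348 = 17400 J
Convert: 17400 / 1000 = 17.4 kJ

17.4 kJ


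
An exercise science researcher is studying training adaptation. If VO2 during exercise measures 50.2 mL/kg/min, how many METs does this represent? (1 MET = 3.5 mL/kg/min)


METs = VO2 / 3.5 = 50.2 / 3.5 = 14.34

14.34 METs


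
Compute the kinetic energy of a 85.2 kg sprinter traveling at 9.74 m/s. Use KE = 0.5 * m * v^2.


Velocity squared = 94.8676
KE = 0.5 * 85.2 * 94.8676 = 4041.36 J

4041.36 J


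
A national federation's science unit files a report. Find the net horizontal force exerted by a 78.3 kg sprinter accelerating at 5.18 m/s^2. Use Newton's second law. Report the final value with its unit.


Newton's second law: F = m * a
F = 78.3 * 5.18 = 405.59 N

405.59 N


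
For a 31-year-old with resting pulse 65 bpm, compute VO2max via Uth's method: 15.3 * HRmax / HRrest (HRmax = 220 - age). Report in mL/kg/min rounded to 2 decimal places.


Step 1: HRmax = 220 - 31 = 189 bpm
Step 2: Ratio = 189 / 65 = 2.9077
Step 3: VO2max = 15.3 * 2.9077 = 44.49 mL/kg/min

44.49 mL/kg/min


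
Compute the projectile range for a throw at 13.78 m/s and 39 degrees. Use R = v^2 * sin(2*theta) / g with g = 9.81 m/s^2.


Two times the angle = 78 degrees
sin(78) = 0.978148
R = 189.8884 * 0.978148 / 9.81 = 18.934 m

18.934 m


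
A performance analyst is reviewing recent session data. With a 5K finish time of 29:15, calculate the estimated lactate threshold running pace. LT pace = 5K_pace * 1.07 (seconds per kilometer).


Race duration = 1755 s for 5 km
Average pace = 1755 / 5 = 351.0 s/km
LT pace = 351.0 * 1.07
= 375.57 s/km

375.57 s/km


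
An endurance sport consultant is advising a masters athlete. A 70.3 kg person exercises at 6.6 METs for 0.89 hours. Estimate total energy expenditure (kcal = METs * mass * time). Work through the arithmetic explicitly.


Energy = METs * mass(kg) * time(h)
= 6.6 * 70.3 * 0.89
= 412.94 kcal

412.94 kcal


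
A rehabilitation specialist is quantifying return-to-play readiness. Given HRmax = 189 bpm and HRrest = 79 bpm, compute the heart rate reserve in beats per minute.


Heart rate reserve = maximum HR minus resting HR
HRR = 189 - 79 = 110 bpm

110 bpm


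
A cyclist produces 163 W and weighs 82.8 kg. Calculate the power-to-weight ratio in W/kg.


P/W = power / mass
= 163 / 82.8
= 1.969 W/kg

1.969 W/kg


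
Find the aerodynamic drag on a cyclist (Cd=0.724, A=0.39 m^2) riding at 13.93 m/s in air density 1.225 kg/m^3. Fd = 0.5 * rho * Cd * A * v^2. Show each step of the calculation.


Fd = 0.5 * 1.225 * 0.724 * 0.39 * 13.93^2
= 0.5 * 1.225 * 0.724 * 0.39 * 194.0449
= 33.559 N

33.559 N


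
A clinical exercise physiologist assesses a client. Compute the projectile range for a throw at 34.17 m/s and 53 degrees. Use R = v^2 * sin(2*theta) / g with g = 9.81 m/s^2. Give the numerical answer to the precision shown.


Two times the angle = 106 degrees
sin(106) = 0.961262
R = 1167.5889 * 0.961262 / 9.81 = 114.41 m

114.41 m


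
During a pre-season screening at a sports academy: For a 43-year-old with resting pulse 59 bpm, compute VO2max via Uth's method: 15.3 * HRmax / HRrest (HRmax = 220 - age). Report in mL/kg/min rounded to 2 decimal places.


Step 1: HRmax = 220 - 43 = 177 bpm
Step 2: Ratio = 177 / 59 = 3.0
Step 3: VO2max = 15.3 * 3.0 = 45.9 mL/kg/min

45.9 mL/kg/min


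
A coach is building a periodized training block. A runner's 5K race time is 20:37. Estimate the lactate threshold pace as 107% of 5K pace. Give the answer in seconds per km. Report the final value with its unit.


Total race time = 20*60 + 37 = 1237 seconds
5K pace = 1237 / 5 = 247.4 sec/km
LT pace = 247.4 * 1.07 = 264.72 sec/km

264.72 s/km


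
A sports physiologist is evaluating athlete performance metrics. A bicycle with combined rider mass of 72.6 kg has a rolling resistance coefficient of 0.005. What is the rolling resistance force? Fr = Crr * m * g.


Fr = 0.005 * 72.6 * 9.81
= 0.363 * 9.81
= 3.561 N

3.561 N


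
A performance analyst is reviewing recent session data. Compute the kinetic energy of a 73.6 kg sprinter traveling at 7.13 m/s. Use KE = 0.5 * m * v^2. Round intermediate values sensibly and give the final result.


Velocity squared = 50.8369
KE = 0.5 * 73.6 * 50.8369 = 1870.8 J

1870.8 J


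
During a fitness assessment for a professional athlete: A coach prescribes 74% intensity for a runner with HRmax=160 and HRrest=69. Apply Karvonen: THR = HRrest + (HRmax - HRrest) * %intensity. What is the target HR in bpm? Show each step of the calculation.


Heart rate reserve = 160 - 69 = 91
Intensity fraction = 74 / 100 = 0.74
THR = 69 + 91 * 0.74 = 136.34 bpm

136.34 bpm


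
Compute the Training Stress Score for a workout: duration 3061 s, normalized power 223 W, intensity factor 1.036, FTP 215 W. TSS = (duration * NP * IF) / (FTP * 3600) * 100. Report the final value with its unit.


Product = 3061 * 223 * 1.036 = 707176.708
Base = 215 * 3600 = 774000
TSS = 707176.708 / 774000 * 100 = 91.37

91.37 TSS


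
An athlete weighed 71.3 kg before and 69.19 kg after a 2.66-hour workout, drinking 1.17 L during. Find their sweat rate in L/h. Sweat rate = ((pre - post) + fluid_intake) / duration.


Body mass change = 2.11 kg
Total sweat loss = 2.11 + 1.17 = 3.28 L
Rate = 3.28 / 2.66 = 1.233 L/h

1.233 L/h


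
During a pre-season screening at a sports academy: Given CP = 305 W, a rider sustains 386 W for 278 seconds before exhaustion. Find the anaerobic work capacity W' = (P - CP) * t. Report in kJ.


Excess power = 386 - 305 = 81 W
Work above CP = 81 * 278 = 22518 J
W' = 22.518 kJ

22.518 kJ


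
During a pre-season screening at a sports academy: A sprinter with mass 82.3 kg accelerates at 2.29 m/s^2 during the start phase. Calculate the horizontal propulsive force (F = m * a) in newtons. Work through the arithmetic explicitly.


F = m * a
= 82.3 * 2.29
= 188.47 N

188.47 N


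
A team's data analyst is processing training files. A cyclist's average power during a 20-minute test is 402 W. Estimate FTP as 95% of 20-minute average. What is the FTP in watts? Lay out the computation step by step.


FTP = 20-min power * 0.95
= 402 * 0.95
= 381.9 W

381.9 W


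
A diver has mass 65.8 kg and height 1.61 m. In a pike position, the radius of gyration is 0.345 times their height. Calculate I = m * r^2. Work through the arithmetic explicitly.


r = 0.345 * 1.61 = 0.55545 m
I = m * r^2 = 65.8 * 0.308525 = 20.301 kg*m^2

20.301 kg*m^2


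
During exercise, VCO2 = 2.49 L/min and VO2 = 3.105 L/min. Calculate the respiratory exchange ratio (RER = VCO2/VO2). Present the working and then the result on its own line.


RER = VCO2 / VO2
= 2.49 / 3.105
= 0.8019

0.8019


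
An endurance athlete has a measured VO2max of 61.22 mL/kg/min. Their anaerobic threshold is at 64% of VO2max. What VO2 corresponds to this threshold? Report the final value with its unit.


Anaerobic threshold VO2 = VO2max * 64%
= 61.22 * 0.64
= 39.18 mL/kg/min

39.18 mL/kg/min


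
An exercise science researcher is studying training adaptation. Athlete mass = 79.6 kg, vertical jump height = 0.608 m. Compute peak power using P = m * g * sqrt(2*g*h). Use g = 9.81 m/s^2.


sqrt(2 * 9.81 * 0.608) = sqrt(11.92896) = 3.453833 m/s
P = 79.6 * 9.81 * 3.453833
= 2697.02 W

2697.02 W


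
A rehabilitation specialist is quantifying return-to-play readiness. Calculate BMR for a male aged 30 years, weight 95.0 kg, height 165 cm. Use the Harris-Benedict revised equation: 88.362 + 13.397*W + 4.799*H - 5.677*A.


Substituting values:
W term = 13.397 * 95.0 = 1272.715
H term = 4.799 * 165 = 791.835
A term = 5.677 * 30 = 170.31
BMR = 1982.6 kcal/day

1982.6 kcal/day


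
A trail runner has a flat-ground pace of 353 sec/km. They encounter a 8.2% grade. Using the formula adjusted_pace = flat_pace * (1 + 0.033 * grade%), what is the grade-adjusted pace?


Grade factor = 1 + 0.033 * 8.2 = 1.2706
Adjusted = 353 * 1.2706 = 448.52 sec/km

448.52 s/km


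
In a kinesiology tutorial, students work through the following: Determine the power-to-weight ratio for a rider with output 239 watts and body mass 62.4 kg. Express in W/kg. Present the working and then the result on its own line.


P/W = 239 / 62.4 = 3.83 W/kg

3.83 W/kg


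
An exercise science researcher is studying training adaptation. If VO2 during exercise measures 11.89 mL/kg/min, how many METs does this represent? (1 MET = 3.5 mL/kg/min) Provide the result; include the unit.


METs = VO2 / 3.5 = 11.89 / 3.5 = 3.4

3.4 METs


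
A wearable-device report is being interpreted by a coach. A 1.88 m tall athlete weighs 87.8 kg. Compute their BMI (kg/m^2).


height^2 = 3.5344 m^2
BMI = 87.8 / 3.5344 = 24.84 kg/m^2

24.84 kg/m^2


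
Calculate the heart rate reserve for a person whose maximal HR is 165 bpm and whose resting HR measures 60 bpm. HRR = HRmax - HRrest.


HRmax = 165 bpm
HRrest = 60 bpm
HRR = 165 - 60 = 105 bpm

105 bpm


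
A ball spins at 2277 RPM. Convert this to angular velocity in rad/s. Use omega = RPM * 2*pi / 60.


omega = 2277 * 2 * pi / 60
= 2277 * 6.28318531 / 60
= 14306.813 / 60
= 238.447 rad/s

238.447 rad/s


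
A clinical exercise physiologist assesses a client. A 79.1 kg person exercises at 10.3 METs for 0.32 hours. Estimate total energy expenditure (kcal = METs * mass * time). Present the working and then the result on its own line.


Energy = METs * mass(kg) * time(h)
= 10.3 * 79.1 * 0.32
= 260.71 kcal

260.71 kcal


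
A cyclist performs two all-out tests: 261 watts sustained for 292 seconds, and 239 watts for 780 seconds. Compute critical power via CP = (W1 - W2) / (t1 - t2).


W1 = P1 * t1 = 261 * 292 = 76212 J
W2 = P2 * t2 = 239 * 780 = 186420 J
CP = (76212 - 186420) / (292 - 780)
= 225.84 W

225.84 W


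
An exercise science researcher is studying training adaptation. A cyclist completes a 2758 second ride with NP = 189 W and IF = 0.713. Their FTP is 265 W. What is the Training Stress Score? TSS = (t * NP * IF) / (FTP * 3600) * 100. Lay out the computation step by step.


t * NP * IF = 2758 * 189 * 0.713 = 371659.806
FTP * 3600 = 954000
TSS = (371659.806 / 954000) * 100 = 38.96

38.96 TSS


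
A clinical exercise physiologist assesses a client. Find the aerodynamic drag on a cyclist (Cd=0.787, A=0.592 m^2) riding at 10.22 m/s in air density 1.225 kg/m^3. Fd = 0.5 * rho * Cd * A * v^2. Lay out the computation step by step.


Fd = 0.5 * 1.225 * 0.787 * 0.592 * 10.22^2
= 0.5 * 1.225 * 0.787 * 0.592 * 104.4484
= 29.806 N

29.806 N


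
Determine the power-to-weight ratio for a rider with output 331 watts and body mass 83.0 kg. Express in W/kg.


P/W = 331 / 83.0 = 3.988 W/kg

3.988 W/kg


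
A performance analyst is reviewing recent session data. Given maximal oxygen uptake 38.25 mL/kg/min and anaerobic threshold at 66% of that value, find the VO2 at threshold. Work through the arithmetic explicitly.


Percentage as decimal = 0.66
VO2 at AT = 38.25 * 0.66 = 25.25 mL/kg/min

25.25 mL/kg/min


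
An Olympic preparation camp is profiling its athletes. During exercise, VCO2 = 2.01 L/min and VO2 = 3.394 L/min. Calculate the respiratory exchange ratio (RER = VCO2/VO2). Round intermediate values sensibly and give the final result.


RER = VCO2 / VO2
= 2.01 / 3.394
= 0.5922

0.5922


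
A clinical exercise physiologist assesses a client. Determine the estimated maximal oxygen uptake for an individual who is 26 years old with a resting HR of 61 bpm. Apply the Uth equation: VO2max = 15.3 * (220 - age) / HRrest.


HRmax = 220 - 26 = 194
VO2max = 15.3 * (194 / 61)
= 15.3 * 3.1803
= 48.66 mL/kg/min

48.66 mL/kg/min


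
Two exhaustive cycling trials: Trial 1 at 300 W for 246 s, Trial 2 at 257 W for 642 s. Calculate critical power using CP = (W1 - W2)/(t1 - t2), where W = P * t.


W1 = 300 * 246 = 73800 J
W2 = 257 * 642 = 164994 J
CP = (73800 - 164994) / (246 - 642)
= -91194 / -396
= 230.29 W

230.29 W


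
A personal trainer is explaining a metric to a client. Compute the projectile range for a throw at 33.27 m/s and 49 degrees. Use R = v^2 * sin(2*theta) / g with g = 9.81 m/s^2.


Two times the angle = 98 degrees
sin(98) = 0.990268
R = 1106.8929 * 0.990268 / 9.81 = 111.735 m

111.735 m


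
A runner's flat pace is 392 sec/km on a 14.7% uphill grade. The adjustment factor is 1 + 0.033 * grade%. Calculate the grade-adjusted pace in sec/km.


Factor = 1 + 0.033 * 14.7 = 1.4851
Adjusted pace = 392 * 1.4851
= 582.16 sec/km

582.16 s/km


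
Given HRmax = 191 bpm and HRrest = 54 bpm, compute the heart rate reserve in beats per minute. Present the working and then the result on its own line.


Heart rate reserve = maximum HR minus resting HR
HRR = 191 - 54 = 137 bpm

137 bpm


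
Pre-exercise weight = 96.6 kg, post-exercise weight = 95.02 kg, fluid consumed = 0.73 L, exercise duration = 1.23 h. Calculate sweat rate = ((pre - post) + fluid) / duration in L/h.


Weight loss = 96.6 - 95.02 = 1.58 kg (approx L)
Total sweat = 1.58 + 0.73 = 2.31 L
Sweat rate = 2.31 / 1.23 = 1.878 L/h

1.878 L/h


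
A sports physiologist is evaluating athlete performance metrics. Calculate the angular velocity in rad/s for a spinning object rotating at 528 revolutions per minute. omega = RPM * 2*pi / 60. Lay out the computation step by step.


omega = RPM * 2*pi / 60
= 528 * 6.28318531 / 60
= 55.292 rad/s

55.292 rad/s


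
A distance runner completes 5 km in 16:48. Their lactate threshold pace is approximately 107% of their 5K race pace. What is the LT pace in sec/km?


Convert to seconds: 16 min 48 s = 1008 s
Pace per km = 1008 / 5 = 201.6 s/km
LT pace = 201.6 * 1.07 = 215.71 s/km

215.71 s/km


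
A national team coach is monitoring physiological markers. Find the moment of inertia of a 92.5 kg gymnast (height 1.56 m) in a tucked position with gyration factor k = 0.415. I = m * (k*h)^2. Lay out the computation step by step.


Radius of gyration = 0.415 * 1.56 = 0.6474 m
I = 92.5 * 0.6474^2
= 92.5 * 0.419127
= 38.769 kg*m^2

38.769 kg*m^2


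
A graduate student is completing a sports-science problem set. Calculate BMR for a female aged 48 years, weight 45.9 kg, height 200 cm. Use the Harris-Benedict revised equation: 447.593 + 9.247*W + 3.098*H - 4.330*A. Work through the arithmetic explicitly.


Substituting values:
W term = 9.247 * 45.9 = 424.4373
H term = 3.098 * 200 = 619.6
A term = 4.330 * 48 = 207.84
BMR = 1283.79 kcal/day

1283.79 kcal/day


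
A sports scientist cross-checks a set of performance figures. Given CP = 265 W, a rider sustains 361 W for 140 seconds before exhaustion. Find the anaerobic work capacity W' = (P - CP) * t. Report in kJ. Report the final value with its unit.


Excess power = 361 - 265 = 96 W
Work above CP = 96 * 140 = 13440 J
W' = 13.44 kJ

13.44 kJ


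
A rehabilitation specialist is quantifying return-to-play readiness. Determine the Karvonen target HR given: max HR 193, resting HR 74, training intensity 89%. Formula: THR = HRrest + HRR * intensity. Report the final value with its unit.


HRR = HRmax - HRrest = 193 - 74 = 119
THR = 74 + 119 * 0.89
= 179.91 bpm

179.91 bpm


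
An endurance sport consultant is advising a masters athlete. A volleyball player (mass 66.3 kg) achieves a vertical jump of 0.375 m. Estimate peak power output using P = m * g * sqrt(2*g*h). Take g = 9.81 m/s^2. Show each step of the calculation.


2 * g * h = 2 * 9.81 * 0.375 = 7.3575
sqrt(7.3575) = 2.712471 m/s
P = 66.3 * 9.81 * 2.712471 = 1764.2 W

1764.2 W


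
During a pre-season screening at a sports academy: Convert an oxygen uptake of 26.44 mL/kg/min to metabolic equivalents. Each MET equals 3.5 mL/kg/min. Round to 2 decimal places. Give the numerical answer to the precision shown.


One MET = 3.5 mL/kg/min
Number of METs = 26.44 / 3.5
= 7.55 METs

7.55 METs


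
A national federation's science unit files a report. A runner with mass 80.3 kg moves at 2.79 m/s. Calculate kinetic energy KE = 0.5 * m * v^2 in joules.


v^2 = 2.79^2 = 7.7841
KE = 0.5 * 80.3 * 7.7841
= 312.53 J

312.53 J


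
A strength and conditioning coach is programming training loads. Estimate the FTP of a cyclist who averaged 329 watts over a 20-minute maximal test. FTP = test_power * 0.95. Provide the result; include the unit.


FTP = 329 * 0.95 = 312.55 W

312.55 W


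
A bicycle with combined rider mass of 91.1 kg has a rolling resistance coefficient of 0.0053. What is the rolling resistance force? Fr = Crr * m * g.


Fr = 0.0053 * 91.1 * 9.81
= 0.48283 * 9.81
= 4.737 N

4.737 N


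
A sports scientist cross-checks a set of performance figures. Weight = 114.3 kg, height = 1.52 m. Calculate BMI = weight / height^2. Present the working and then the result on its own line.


height^2 = 1.52^2 = 2.3104
BMI = 114.3 / 2.3104 = 49.47 kg/m^2

49.47 kg/m^2


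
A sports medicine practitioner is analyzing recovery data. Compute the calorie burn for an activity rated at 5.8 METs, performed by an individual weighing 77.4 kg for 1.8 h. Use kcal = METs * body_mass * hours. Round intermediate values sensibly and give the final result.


Product of METs and mass = 5.8 * 77.4 = 448.92
Total kcal = 448.92 * 1.8 = 808.06 kcal

808.06 kcal


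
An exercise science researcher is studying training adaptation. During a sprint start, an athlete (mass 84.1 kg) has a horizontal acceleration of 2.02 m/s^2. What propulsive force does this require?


Propulsive force = mass * acceleration
= 84.1 kg * 2.02 m/s^2
= 169.88 N

169.88 N


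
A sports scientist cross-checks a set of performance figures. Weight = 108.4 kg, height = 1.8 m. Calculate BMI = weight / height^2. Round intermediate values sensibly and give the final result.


height^2 = 1.8^2 = 3.24
BMI = 108.4 / 3.24 = 33.46 kg/m^2

33.46 kg/m^2


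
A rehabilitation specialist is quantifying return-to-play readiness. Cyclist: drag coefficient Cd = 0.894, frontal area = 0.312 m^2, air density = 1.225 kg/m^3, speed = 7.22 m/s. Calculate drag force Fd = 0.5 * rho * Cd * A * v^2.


v^2 = 7.22^2 = 52.1284
Fd = 0.5 * 1.225 * 0.894 * 0.312 * 52.1284
= 8.906 N

8.906 N


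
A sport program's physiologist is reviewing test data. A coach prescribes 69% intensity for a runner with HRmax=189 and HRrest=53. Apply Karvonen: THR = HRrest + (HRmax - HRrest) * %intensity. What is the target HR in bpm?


Heart rate reserve = 189 - 53 = 136
Intensity fraction = 69 / 100 = 0.69
THR = 53 + 136 * 0.69 = 146.84 bpm

146.84 bpm


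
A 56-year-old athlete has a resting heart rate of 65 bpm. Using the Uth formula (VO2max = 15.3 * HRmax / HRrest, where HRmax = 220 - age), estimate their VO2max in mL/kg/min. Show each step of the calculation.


HRmax = 220 - 56 = 164 bpm
Ratio = HRmax / HRrest = 164 / 65 = 2.5231
VO2max = 15.3 * 2.5231 = 38.6 mL/kg/min

38.6 mL/kg/min


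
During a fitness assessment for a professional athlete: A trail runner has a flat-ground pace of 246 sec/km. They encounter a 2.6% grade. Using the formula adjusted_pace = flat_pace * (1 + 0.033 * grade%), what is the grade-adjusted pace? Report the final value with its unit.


Grade factor = 1 + 0.033 * 2.6 = 1.0858
Adjusted = 246 * 1.0858 = 267.11 sec/km

267.11 s/km


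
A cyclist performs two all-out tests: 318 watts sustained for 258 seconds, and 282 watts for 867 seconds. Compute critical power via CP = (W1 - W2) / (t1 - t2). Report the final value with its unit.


W1 = P1 * t1 = 318 * 258 = 82044 J
W2 = P2 * t2 = 282 * 867 = 244494 J
CP = (82044 - 244494) / (258 - 867)
= 266.75 W

266.75 W


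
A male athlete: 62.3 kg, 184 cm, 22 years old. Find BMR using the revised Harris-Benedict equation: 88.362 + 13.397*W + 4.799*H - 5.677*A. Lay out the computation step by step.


Intercept = 88.362
Weight contribution = 13.397 * 62.3 = 834.6331
Height contribution = 4.799 * 184 = 883.016
Age contribution = 5.677 * 22 = 124.894
BMR = 88.362 + 834.6331 + 883.016 - 124.894
= 1681.12 kcal/day

1681.12 kcal/day


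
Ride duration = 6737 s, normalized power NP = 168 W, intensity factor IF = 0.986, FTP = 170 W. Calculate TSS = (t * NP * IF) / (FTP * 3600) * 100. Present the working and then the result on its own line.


Numerator = 6737 * 168 * 0.986 = 1115970.576
Denominator = 170 * 3600 = 612000
TSS = 1115970.576 / 612000 * 100
= 182.35

182.35 TSS


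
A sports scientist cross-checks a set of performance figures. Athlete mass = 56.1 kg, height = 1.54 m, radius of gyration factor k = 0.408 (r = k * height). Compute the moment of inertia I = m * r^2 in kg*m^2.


r = k * height = 0.408 * 1.54 = 0.62832 m
r^2 = 0.62832^2 = 0.394786
I = 56.1 * 0.394786 = 22.147 kg*m^2

22.147 kg*m^2


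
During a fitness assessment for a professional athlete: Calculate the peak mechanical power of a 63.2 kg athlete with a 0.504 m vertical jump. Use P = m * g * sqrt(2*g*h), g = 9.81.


First, sqrt(2gh) = sqrt(2 * 9.81 * 0.504)
= sqrt(9.88848) = 3.144595 m/s
Power = 63.2 * 9.81 * 3.144595 = 1949.62 W

1949.62 W


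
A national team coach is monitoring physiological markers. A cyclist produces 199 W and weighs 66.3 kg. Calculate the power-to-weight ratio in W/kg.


P/W = power / mass
= 199 / 66.3
= 3.002 W/kg

3.002 W/kg


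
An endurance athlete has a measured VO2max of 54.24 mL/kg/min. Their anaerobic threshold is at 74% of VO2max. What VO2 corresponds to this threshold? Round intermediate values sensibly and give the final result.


Anaerobic threshold VO2 = VO2max * 74%
= 54.24 * 0.74
= 40.14 mL/kg/min

40.14 mL/kg/min


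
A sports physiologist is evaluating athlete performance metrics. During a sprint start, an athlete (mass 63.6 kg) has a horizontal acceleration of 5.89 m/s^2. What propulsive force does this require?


Propulsive force = mass * acceleration
= 63.6 kg * 5.89 m/s^2
= 374.6 N

374.6 N


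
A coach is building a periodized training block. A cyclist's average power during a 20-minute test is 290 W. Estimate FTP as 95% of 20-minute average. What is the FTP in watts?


FTP = 20-min power * 0.95
= 290 * 0.95
= 275.5 W

275.5 W


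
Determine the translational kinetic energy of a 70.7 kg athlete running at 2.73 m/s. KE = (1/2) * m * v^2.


KE = 0.5 * m * v^2
= 0.5 * 70.7 * 2.73^2
= 0.5 * 70.7 * 7.4529
= 263.46 J

263.46 J


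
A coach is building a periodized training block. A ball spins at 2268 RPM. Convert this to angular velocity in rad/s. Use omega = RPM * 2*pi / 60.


omega = 2268 * 2 * pi / 60
= 2268 * 6.28318531 / 60
= 14250.264 / 60
= 237.504 rad/s

237.504 rad/s


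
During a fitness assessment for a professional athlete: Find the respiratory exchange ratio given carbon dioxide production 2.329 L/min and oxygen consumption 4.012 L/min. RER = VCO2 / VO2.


VCO2 = 2.329 L/min
VO2 = 4.012 L/min
RER = 2.329 / 4.012 = 0.5805

0.5805


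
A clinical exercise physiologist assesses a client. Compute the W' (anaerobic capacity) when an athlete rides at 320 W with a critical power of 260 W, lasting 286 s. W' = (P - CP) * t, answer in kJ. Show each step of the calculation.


Above-CP power = 60 W
Duration = 286 s
W' = 60 * 286 = 17160 J
Convert: 17160 / 1000 = 17.16 kJ

17.16 kJ


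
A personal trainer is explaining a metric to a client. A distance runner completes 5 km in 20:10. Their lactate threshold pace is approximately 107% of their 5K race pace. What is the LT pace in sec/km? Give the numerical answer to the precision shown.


Convert to seconds: 20 min 10 s = 1210 s
Pace per km = 1210 / 5 = 242.0 s/km
LT pace = 242.0 * 1.07 = 258.94 s/km

258.94 s/km


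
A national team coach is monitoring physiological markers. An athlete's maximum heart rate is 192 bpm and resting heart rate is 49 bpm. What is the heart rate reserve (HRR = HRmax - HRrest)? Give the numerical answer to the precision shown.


HRR = HRmax - HRrest
= 192 - 49
= 143 bpm

143 bpm


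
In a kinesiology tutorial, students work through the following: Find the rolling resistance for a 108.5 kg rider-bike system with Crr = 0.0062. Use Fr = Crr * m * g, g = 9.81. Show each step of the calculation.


m * g = 108.5 * 9.81 = 1064.385 N
Fr = 0.0062 * 1064.385 = 6.599 N

6.599 N


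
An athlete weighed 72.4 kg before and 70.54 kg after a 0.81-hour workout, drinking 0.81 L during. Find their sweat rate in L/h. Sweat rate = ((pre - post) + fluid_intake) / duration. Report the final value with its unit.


Body mass change = 1.86 kg
Total sweat loss = 1.86 + 0.81 = 2.67 L
Rate = 2.67 / 0.81 = 3.296 L/h

3.296 L/h


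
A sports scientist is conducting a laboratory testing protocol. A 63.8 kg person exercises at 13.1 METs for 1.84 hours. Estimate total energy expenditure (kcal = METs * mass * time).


Energy = METs * mass(kg) * time(h)
= 13.1 * 63.8 * 1.84
= 1537.84 kcal

1537.84 kcal


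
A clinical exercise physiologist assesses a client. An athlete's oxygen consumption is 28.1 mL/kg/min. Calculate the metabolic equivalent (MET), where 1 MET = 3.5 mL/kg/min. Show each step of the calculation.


MET = VO2 / 3.5
= 28.1 / 3.5
= 8.03 METs

8.03 METs


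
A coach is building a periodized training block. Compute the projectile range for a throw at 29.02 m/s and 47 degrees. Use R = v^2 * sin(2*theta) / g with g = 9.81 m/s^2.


Two times the angle = 94 degrees
sin(94) = 0.997564
R = 842.1604 * 0.997564 / 9.81 = 85.638 m

85.638 m


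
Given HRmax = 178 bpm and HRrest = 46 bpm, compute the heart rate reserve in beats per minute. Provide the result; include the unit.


Heart rate reserve = maximum HR minus resting HR
HRR = 178 - 46 = 132 bpm

132 bpm


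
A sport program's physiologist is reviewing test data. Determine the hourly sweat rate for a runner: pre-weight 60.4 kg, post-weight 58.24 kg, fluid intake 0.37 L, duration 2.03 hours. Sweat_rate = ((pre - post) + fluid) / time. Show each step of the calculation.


Mass lost = 60.4 - 58.24 = 2.16 kg
Add fluid consumed: 2.16 + 0.37 = 2.53 L total sweat
Sweat rate = 2.53 / 2.03 = 1.246 L/h

1.246 L/h


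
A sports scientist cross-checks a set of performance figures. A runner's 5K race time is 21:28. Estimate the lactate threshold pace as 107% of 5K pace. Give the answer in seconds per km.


Total race time = 21*60 + 28 = 1288 seconds
5K pace = 1288 / 5 = 257.6 sec/km
LT pace = 257.6 * 1.07 = 275.63 sec/km

275.63 s/km


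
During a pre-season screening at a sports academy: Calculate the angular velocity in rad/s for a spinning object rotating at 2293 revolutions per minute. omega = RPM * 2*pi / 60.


omega = RPM * 2*pi / 60
= 2293 * 6.28318531 / 60
= 240.122 rad/s

240.122 rad/s


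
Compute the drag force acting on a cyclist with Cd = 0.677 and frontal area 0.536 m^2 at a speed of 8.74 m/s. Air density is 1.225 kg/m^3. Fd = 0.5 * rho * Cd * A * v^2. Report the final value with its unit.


Step 1: v^2 = 76.3876
Step 2: Fd = 0.5 * 1.225 * 0.677 * 0.536 * 76.3876
= 16.978 N

16.978 N


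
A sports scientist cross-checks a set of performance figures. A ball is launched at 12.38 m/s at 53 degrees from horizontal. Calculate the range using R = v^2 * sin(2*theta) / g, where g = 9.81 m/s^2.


sin(2 * 53) = sin(106) = 0.961262
v^2 = 12.38^2 = 153.2644
R = 153.2644 * 0.961262 / 9.81
= 15.018 m

15.018 m


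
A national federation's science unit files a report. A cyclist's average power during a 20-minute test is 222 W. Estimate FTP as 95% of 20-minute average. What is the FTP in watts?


FTP = 20-min power * 0.95
= 222 * 0.95
= 210.9 W

210.9 W


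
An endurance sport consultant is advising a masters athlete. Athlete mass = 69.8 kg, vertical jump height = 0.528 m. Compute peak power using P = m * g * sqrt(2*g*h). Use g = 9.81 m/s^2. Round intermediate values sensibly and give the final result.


sqrt(2 * 9.81 * 0.528) = sqrt(10.35936) = 3.218596 m/s
P = 69.8 * 9.81 * 3.218596
= 2203.89 W

2203.89 W


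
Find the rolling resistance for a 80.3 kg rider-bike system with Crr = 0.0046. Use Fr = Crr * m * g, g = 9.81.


m * g = 80.3 * 9.81 = 787.743 N
Fr = 0.0046 * 787.743 = 3.624 N

3.624 N


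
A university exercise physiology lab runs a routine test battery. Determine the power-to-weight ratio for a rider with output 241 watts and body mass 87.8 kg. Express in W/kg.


P/W = 241 / 87.8 = 2.745 W/kg

2.745 W/kg


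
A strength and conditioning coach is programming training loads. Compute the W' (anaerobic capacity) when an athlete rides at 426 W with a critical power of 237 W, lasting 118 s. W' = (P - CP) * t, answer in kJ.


Above-CP power = 189 W
Duration = 118 s
W' = 189 * 118 = 22302 J
Convert: 22302 / 1000 = 22.302 kJ

22.302 kJ


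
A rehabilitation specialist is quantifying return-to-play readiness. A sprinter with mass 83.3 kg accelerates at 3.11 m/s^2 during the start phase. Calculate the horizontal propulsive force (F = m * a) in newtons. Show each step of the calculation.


F = m * a
= 83.3 * 3.11
= 259.06 N

259.06 N


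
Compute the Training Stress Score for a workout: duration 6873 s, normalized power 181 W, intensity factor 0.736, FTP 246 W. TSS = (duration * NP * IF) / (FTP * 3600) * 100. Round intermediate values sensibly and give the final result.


Product = 6873 * 181 * 0.736 = 915593.568
Base = 246 * 3600 = 885600
TSS = 915593.568 / 885600 * 100 = 103.39

103.39 TSS


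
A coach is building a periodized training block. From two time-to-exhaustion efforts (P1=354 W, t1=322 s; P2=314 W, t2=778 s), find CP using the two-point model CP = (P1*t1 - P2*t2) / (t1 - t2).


Work in trial 1 = 113988 J
Work in trial 2 = 244292 J
Delta work = -130304 J
Delta time = -456 s
CP = -130304 / -456 = 285.75 W

285.75 W


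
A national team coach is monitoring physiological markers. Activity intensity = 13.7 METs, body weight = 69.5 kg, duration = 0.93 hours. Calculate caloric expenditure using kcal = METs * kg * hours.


kcal = 13.7 * 69.5 * 0.93
= 952.15 * 0.93
= 885.5 kcal

885.5 kcal


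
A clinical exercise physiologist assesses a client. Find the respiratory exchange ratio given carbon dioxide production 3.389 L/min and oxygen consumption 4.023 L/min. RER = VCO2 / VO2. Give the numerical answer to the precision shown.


VCO2 = 3.389 L/min
VO2 = 4.023 L/min
RER = 3.389 / 4.023 = 0.8424

0.8424


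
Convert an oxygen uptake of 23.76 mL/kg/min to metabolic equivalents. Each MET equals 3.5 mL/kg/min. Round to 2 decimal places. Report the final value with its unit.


One MET = 3.5 mL/kg/min
Number of METs = 23.76 / 3.5
= 6.79 METs

6.79 METs


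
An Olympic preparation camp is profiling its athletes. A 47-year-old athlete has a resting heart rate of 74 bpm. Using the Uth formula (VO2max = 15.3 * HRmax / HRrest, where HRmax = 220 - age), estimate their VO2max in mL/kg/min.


HRmax = 220 - 47 = 173 bpm
Ratio = HRmax / HRrest = 173 / 74 = 2.3378
VO2max = 15.3 * 2.3378 = 35.77 mL/kg/min

35.77 mL/kg/min


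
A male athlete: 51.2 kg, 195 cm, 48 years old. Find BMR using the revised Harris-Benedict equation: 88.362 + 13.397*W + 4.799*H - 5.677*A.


Intercept = 88.362
Weight contribution = 13.397 * 51.2 = 685.9264
Height contribution = 4.799 * 195 = 935.805
Age contribution = 5.677 * 48 = 272.496
BMR = 88.362 + 685.9264 + 935.805 - 272.496
= 1437.6 kcal/day

1437.6 kcal/day


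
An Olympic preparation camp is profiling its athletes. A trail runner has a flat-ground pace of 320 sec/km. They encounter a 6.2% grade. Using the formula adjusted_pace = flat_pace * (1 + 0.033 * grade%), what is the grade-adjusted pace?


Grade factor = 1 + 0.033 * 6.2 = 1.2046
Adjusted = 320 * 1.2046 = 385.47 sec/km

385.47 s/km


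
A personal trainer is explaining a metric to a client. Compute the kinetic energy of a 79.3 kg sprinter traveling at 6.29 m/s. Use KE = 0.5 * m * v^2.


Velocity squared = 39.5641
KE = 0.5 * 79.3 * 39.5641 = 1568.72 J

1568.72 J


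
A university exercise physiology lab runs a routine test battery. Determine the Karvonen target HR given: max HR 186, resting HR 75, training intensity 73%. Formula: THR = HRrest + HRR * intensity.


HRR = HRmax - HRrest = 186 - 75 = 111
THR = 75 + 111 * 0.73
= 156.03 bpm

156.03 bpm


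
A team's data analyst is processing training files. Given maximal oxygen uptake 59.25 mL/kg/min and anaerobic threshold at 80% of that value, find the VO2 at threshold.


Percentage as decimal = 0.8
VO2 at AT = 59.25 * 0.8 = 47.4 mL/kg/min

47.4 mL/kg/min


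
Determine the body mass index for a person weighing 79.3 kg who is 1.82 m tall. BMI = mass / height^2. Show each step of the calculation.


BMI = mass / height^2
= 79.3 / 1.82^2
= 79.3 / 3.3124
= 23.94 kg/m^2

23.94 kg/m^2


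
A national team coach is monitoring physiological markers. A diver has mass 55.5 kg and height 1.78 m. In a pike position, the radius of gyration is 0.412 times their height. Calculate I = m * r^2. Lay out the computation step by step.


r = 0.412 * 1.78 = 0.73336 m
I = m * r^2 = 55.5 * 0.537817 = 29.849 kg*m^2

29.849 kg*m^2


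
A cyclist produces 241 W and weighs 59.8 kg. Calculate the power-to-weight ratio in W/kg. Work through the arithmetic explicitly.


P/W = power / mass
= 241 / 59.8
= 4.03 W/kg

4.03 W/kg


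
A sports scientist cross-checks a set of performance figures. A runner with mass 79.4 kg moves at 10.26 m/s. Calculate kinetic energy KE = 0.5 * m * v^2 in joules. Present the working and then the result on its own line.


v^2 = 10.26^2 = 105.2676
KE = 0.5 * 79.4 * 105.2676
= 4179.12 J

4179.12 J


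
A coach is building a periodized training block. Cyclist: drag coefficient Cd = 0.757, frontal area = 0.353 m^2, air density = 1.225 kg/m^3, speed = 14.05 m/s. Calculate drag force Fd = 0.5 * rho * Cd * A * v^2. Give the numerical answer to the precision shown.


v^2 = 14.05^2 = 197.4025
Fd = 0.5 * 1.225 * 0.757 * 0.353 * 197.4025
= 32.309 N

32.309 N


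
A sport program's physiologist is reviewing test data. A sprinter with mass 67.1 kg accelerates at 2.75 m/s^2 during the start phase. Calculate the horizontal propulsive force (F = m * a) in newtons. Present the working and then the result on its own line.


F = m * a
= 67.1 * 2.75
= 184.53 N

184.53 N


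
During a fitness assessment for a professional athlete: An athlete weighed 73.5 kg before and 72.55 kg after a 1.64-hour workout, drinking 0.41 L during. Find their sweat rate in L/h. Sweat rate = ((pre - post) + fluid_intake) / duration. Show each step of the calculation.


Body mass change = 0.95 kg
Total sweat loss = 0.95 + 0.41 = 1.36 L
Rate = 1.36 / 1.64 = 0.829 L/h

0.829 L/h


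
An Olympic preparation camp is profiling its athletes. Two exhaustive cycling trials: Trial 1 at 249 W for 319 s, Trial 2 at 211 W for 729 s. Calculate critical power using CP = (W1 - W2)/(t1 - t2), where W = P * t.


W1 = 249 * 319 = 79431 J
W2 = 211 * 729 = 153819 J
CP = (79431 - 153819) / (319 - 729)
= -74388 / -410
= 181.43 W

181.43 W
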